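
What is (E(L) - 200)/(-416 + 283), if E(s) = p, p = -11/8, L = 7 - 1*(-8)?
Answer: 1611/1064 ≈ 1.5141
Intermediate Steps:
L = 15 (L = 7 + 8 = 15)
p = -11/8 (p = -11*⅛ = -11/8 ≈ -1.3750)
E(s) = -11/8
(E(L) - 200)/(-416 + 283) = (-11/8 - 200)/(-416 + 283) = -1611/8/(-133) = -1611/8*(-1/133) = 1611/1064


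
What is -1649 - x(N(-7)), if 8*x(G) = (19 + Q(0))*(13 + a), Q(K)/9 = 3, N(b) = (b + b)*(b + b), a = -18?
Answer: -6481/4 ≈ -1620.3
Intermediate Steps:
N(b) = 4*b**2 (N(b) = (2*b)*(2*b) = 4*b**2)
Q(K) = 27 (Q(K) = 9*3 = 27)
x(G) = -115/4 (x(G) = ((19 + 27)*(13 - 18))/8 = (46*(-5))/8 = (1/8)*(-230) = -115/4)
-1649 - x(N(-7)) = -1649 - 1*(-115/4) = -1649 + 115/4 = -6481/4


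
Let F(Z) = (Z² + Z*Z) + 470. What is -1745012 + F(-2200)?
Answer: 7935458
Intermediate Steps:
F(Z) = 470 + 2*Z² (F(Z) = (Z² + Z²) + 470 = 2*Z² + 470 = 470 + 2*Z²)
-1745012 + F(-2200) = -1745012 + (470 + 2*(-2200)²) = -1745012 + (470 + 2*4840000) = -1745012 + (470 + 9680000) = -1745012 + 9680470 = 7935458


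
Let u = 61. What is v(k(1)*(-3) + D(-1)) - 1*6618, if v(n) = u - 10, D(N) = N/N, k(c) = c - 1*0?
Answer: -6567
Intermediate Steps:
k(c) = c (k(c) = c + 0 = c)
D(N) = 1
v(n) = 51 (v(n) = 61 - 10 = 51)
v(k(1)*(-3) + D(-1)) - 1*6618 = 51 - 1*6618 = 51 - 6618 = -6567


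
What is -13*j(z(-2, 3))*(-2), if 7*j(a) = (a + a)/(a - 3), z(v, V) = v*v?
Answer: 208/7 ≈ 29.714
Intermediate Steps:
z(v, V) = v**2
j(a) = 2*a/(7*(-3 + a)) (j(a) = ((a + a)/(a - 3))/7 = ((2*a)/(-3 + a))/7 = (2*a/(-3 + a))/7 = 2*a/(7*(-3 + a)))
-13*j(z(-2, 3))*(-2) = -26*(-2)**2/(7*(-3 + (-2)**2))*(-2) = -26*4/(7*(-3 + 4))*(-2) = -26*4/(7*1)*(-2) = -26*4/7*(-2) = -13*8/7*(-2) = -104/7*(-2) = 208/7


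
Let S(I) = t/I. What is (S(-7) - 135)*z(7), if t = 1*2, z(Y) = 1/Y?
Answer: -947/49 ≈ -19.327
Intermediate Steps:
t = 2
S(I) = 2/I
(S(-7) - 135)*z(7) = (2/(-7) - 135)/7 = (2*(-⅐) - 135)*(⅐) = (-2/7 - 135)*(⅐) = -947/7*⅐ = -947/49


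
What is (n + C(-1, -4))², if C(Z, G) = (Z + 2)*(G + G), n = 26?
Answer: 324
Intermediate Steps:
C(Z, G) = 2*G*(2 + Z) (C(Z, G) = (2 + Z)*(2*G) = 2*G*(2 + Z))
(n + C(-1, -4))² = (26 + 2*(-4)*(2 - 1))² = (26 + 2*(-4)*1)² = (26 - 8)² = 18² = 324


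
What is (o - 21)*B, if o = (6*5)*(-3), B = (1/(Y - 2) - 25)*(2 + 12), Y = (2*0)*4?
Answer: 39627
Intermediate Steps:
Y = 0 (Y = 0*4 = 0)
B = -357 (B = (1/(0 - 2) - 25)*(2 + 12) = (1/(-2) - 25)*14 = (-1/2 - 25)*14 = -51/2*14 = -357)
o = -90 (o = 30*(-3) = -90)
(o - 21)*B = (-90 - 21)*(-357) = -111*(-357) = 39627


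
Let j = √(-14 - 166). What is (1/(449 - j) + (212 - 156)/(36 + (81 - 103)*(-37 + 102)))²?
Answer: 5*(798000*√5 + 28174901*I)/(485809*(5388*√5 + 201421*I)) ≈ 0.00144 - 5.0462e-6*I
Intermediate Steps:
j = 6*I*√5 (j = √(-180) = 6*I*√5 ≈ 13.416*I)
(1/(449 - j) + (212 - 156)/(36 + (81 - 103)*(-37 + 102)))² = (1/(449 - 6*I*√5) + (212 - 156)/(36 + (81 - 103)*(-37 + 102)))² = (1/(449 - 6*I*√5) + 56/(36 - 22*65))² = (1/(449 - 6*I*√5) + 56/(36 - 1430))² = (1/(449 - 6*I*√5) + 56/(-1394))² = (1/(449 - 6*I*√5) + 56*(-1/1394))² = (1/(449 - 6*I*√5) - 28/697)² = (-28/697 + 1/(449 - 6*I*√5))²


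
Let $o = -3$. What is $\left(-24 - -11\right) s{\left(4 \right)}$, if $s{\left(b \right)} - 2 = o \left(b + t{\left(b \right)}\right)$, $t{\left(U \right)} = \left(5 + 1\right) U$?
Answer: $1066$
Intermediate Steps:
$t{\left(U \right)} = 6 U$
$s{\left(b \right)} = 2 - 21 b$ ($s{\left(b \right)} = 2 - 3 \left(b + 6 b\right) = 2 - 3 \cdot 7 b = 2 - 21 b$)
$\left(-24 - -11\right) s{\left(4 \right)} = \left(-24 - -11\right) \left(2 - 84\right) = \left(-24 + 11\right) \left(2 - 84\right) = \left(-13\right) \left(-82\right) = 1066$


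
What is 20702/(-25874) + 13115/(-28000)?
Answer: -91899351/72447200 ≈ -1.2685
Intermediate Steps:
20702/(-25874) + 13115/(-28000) = 20702*(-1/25874) + 13115*(-1/28000) = -10351/12937 - 2623/5600 = -91899351/72447200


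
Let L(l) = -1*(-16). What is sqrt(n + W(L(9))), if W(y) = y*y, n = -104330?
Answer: I*sqrt(104074) ≈ 322.6*I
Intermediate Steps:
L(l) = 16
W(y) = y**2
sqrt(n + W(L(9))) = sqrt(-104330 + 16**2) = sqrt(-104330 + 256) = sqrt(-104074) = I*sqrt(104074)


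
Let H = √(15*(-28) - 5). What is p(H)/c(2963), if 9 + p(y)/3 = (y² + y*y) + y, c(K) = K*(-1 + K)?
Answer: -2577/8776406 + 15*I*√17/8776406 ≈ -0.00029363 + 7.0469e-6*I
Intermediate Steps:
H = 5*I*√17 (H = √(-420 - 5) = √(-425) = 5*I*√17 ≈ 20.616*I)
p(y) = -27 + 3*y + 6*y² (p(y) = -27 + 3*((y² + y*y) + y) = -27 + 3*((y² + y²) + y) = -27 + 3*(2*y² + y) = -27 + 3*(y + 2*y²) = -27 + (3*y + 6*y²) = -27 + 3*y + 6*y²)
p(H)/c(2963) = (-27 + 3*(5*I*√17) + 6*(5*I*√17)²)/((2963*(-1 + 2963))) = (-27 + 15*I*√17 + 6*(-425))/((2963*2962)) = (-27 + 15*I*√17 - 2550)/8776406 = (-2577 + 15*I*√17)*(1/8776406) = -2577/8776406 + 15*I*√17/8776406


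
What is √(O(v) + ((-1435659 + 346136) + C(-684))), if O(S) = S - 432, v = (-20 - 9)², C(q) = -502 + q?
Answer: 10*I*√10903 ≈ 1044.2*I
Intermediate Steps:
v = 841 (v = (-29)² = 841)
O(S) = -432 + S
√(O(v) + ((-1435659 + 346136) + C(-684))) = √((-432 + 841) + ((-1435659 + 346136) + (-502 - 684))) = √(409 + (-1089523 - 1186)) = √(409 - 1090709) = √(-1090300) = 10*I*√10903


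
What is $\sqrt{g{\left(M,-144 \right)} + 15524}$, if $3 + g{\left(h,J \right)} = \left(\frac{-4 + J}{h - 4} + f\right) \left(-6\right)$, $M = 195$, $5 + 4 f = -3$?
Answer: $\frac{\sqrt{566828981}}{191} \approx 124.65$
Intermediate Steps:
$f = -2$ ($f = - \frac{5}{4} + \frac{1}{4} \left(-3\right) = - \frac{5}{4} - \frac{3}{4} = -2$)
$g{\left(h,J \right)} = 9 - \frac{6 \left(-4 + J\right)}{-4 + h}$ ($g{\left(h,J \right)} = -3 + \left(\frac{-4 + J}{h - 4} - 2\right) \left(-6\right) = -3 + \left(\frac{-4 + J}{-4 + h} - 2\right) \left(-6\right) = -3 + \left(-2 + \frac{-4 + J}{-4 + h}\right) \left(-6\right) = -3 - \left(-12 + \frac{6 \left(-4 + J\right)}{-4 + h}\right) = 9 - \frac{6 \left(-4 + J\right)}{-4 + h}$)
$\sqrt{g{\left(M,-144 \right)} + 15524} = \sqrt{\frac{3 \left(-4 - -288 + 3 \cdot 195\right)}{-4 + 195} + 15524} = \sqrt{\frac{3 \left(-4 + 288 + 585\right)}{191} + 15524} = \sqrt{3 \cdot \frac{1}{191} \cdot 869 + 15524} = \sqrt{\frac{2607}{191} + 15524} = \sqrt{\frac{2967691}{191}} = \frac{\sqrt{566828981}}{191}$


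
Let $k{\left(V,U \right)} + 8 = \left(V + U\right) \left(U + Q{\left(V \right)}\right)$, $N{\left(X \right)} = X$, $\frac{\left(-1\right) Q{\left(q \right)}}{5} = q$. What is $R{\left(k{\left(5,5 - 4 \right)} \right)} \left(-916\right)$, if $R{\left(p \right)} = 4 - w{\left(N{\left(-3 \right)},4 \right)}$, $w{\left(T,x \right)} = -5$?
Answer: $-8244$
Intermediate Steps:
$Q{\left(q \right)} = - 5 q$
$k{\left(V,U \right)} = -8 + \left(U + V\right) \left(U - 5 V\right)$ ($k{\left(V,U \right)} = -8 + \left(V + U\right) \left(U - 5 V\right) = -8 + \left(U + V\right) \left(U - 5 V\right)$)
$R{\left(p \right)} = 9$ ($R{\left(p \right)} = 4 - -5 = 4 + 5 = 9$)
$R{\left(k{\left(5,5 - 4 \right)} \right)} \left(-916\right) = 9 \left(-916\right) = -8244$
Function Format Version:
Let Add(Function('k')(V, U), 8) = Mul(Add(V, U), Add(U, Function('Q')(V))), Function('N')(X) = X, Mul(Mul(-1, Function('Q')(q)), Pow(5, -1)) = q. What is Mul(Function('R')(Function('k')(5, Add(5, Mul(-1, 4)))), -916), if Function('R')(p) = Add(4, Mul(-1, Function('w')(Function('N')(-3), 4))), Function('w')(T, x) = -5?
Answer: -8244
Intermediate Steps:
Function('Q')(q) = Mul(-5, q)
Function('k')(V, U) = Add(-8, Mul(Add(U, V), Add(U, Mul(-5, V)))) (Function('k')(V, U) = Add(-8, Mul(Add(V, U), Add(U, Mul(-5, V)))) = Add(-8, Mul(Add(U, V), Add(U, Mul(-5, V)))))
Function('R')(p) = 9 (Function('R')(p) = Add(4, Mul(-1, -5)) = Add(4, 5) = 9)
Mul(Function('R')(Function('k')(5, Add(5, Mul(-1, 4)))), -916) = Mul(9, -916) = -8244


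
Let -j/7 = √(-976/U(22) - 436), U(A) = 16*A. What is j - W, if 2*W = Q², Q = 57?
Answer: -3249/2 - 49*I*√4334/22 ≈ -1624.5 - 146.63*I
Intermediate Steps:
W = 3249/2 (W = (½)*57² = (½)*3249 = 3249/2 ≈ 1624.5)
j = -49*I*√4334/22 (j = -7*√(-976/(16*22) - 436) = -7*√(-976/352 - 436) = -7*√(-976*1/352 - 436) = -7*√(-61/22 - 436) = -49*I*√4334/22 ≈ -146.63*I)
j - W = -49*I*√4334/22 - 1*3249/2 = -49*I*√4334/22 - 3249/2 = -3249/2 - 49*I*√4334/22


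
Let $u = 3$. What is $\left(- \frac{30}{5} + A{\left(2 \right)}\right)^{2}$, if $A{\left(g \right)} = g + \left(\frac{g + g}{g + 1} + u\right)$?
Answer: $\frac{1}{9} \approx 0.11111$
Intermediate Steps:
$A{\left(g \right)} = 3 + g + \frac{2 g}{1 + g}$ ($A{\left(g \right)} = g + \left(\frac{g + g}{g + 1} + 3\right) = g + \left(\frac{2 g}{1 + g} + 3\right) = g + \left(3 + \frac{2 g}{1 + g}\right) = 3 + g + \frac{2 g}{1 + g}$)
$\left(- \frac{30}{5} + A{\left(2 \right)}\right)^{2} = \left(- \frac{30}{5} + \frac{3 + 2^{2} + 6 \cdot 2}{1 + 2}\right)^{2} = \left(\left(-30\right) \frac{1}{5} + \frac{3 + 4 + 12}{3}\right)^{2} = \left(-6 + \frac{1}{3} \cdot 19\right)^{2} = \left(-6 + \frac{19}{3}\right)^{2} = \left(\frac{1}{3}\right)^{2} = \frac{1}{9}$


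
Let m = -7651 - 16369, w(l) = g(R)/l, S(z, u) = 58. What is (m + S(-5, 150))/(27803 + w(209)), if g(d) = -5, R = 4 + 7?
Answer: -2504029/2905411 ≈ -0.86185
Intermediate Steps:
R = 11
w(l) = -5/l
m = -24020
(m + S(-5, 150))/(27803 + w(209)) = (-24020 + 58)/(27803 - 5/209) = -23962/(27803 - 5*1/209) = -23962/(27803 - 5/209) = -23962/5810822/209 = -23962*209/5810822 = -2504029/2905411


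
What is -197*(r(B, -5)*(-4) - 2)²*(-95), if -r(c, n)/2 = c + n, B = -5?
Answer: 125839660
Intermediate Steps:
r(c, n) = -2*c - 2*n (r(c, n) = -2*(c + n) = -2*c - 2*n)
-197*(r(B, -5)*(-4) - 2)²*(-95) = -197*((-2*(-5) - 2*(-5))*(-4) - 2)²*(-95) = -197*((10 + 10)*(-4) - 2)²*(-95) = -197*(20*(-4) - 2)²*(-95) = -197*(-80 - 2)²*(-95) = -197*(-82)²*(-95) = -197*6724*(-95) = -1324628*(-95) = 125839660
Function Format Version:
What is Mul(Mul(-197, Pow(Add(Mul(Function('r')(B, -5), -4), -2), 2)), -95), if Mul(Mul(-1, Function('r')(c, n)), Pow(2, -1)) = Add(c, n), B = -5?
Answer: 125839660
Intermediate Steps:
Function('r')(c, n) = Add(Mul(-2, c), Mul(-2, n)) (Function('r')(c, n) = Mul(-2, Add(c, n)) = Add(Mul(-2, c), Mul(-2, n)))
Mul(Mul(-197, Pow(Add(Mul(Function('r')(B, -5), -4), -2), 2)), -95) = Mul(Mul(-197, Pow(Add(Mul(Add(Mul(-2, -5), Mul(-2, -5)), -4), -2), 2)), -95) = Mul(Mul(-197, Pow(Add(Mul(Add(10, 10), -4), -2), 2)), -95) = Mul(Mul(-197, Pow(Add(Mul(20, -4), -2), 2)), -95) = Mul(Mul(-197, Pow(Add(-80, -2), 2)), -95) = Mul(Mul(-197, Pow(-82, 2)), -95) = Mul(Mul(-197, 6724), -95) = Mul(-1324628, -95) = 125839660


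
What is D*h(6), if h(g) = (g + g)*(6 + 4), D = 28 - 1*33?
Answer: -600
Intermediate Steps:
D = -5 (D = 28 - 33 = -5)
h(g) = 20*g (h(g) = (2*g)*10 = 20*g)
D*h(6) = -100*6 = -5*120 = -600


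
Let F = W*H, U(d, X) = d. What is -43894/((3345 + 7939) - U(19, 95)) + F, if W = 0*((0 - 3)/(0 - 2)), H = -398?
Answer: -43894/11265 ≈ -3.8965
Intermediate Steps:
W = 0 (W = 0*(-3/(-2)) = 0*(-3*(-1/2)) = 0*(3/2) = 0)
F = 0 (F = 0*(-398) = 0)
-43894/((3345 + 7939) - U(19, 95)) + F = -43894/((3345 + 7939) - 1*19) + 0 = -43894/(11284 - 19) + 0 = -43894/11265 + 0 = -43894/11265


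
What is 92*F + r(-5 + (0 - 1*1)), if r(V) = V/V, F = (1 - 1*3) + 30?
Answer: 2577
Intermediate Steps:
F = 28 (F = (1 - 3) + 30 = -2 + 30 = 28)
r(V) = 1
92*F + r(-5 + (0 - 1*1)) = 92*28 + 1 = 2576 + 1 = 2577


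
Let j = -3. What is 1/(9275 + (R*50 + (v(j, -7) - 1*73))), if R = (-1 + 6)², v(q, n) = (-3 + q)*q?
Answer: 1/10470 ≈ 9.5511e-5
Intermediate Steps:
v(q, n) = q*(-3 + q)
R = 25 (R = 5² = 25)
1/(9275 + (R*50 + (v(j, -7) - 1*73))) = 1/(9275 + (25*50 + (-3*(-3 - 3) - 1*73))) = 1/(9275 + (1250 + (-3*(-6) - 73))) = 1/(9275 + (1250 + (18 - 73))) = 1/(9275 + (1250 - 55)) = 1/(9275 + 1195) = 1/10470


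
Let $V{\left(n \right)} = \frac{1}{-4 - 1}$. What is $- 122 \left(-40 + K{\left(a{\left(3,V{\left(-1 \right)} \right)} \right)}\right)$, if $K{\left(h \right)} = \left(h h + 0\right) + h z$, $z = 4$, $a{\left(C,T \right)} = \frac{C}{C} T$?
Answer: $\frac{124318}{25} \approx 4972.7$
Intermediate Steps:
$V{\left(n \right)} = - \frac{1}{5}$ ($V{\left(n \right)} = \frac{1}{-5} = - \frac{1}{5}$)
$a{\left(C,T \right)} = T$ ($a{\left(C,T \right)} = 1 T = T$)
$K{\left(h \right)} = h^{2} + 4 h$ ($K{\left(h \right)} = \left(h h + 0\right) + h 4 = \left(h^{2} + 0\right) + 4 h = h^{2} + 4 h$)
$- 122 \left(-40 + K{\left(a{\left(3,V{\left(-1 \right)} \right)} \right)}\right) = - 122 \left(-40 - \frac{4 - \frac{1}{5}}{5}\right) = - 122 \left(-40 - \frac{19}{25}\right) = \left(-122\right) \left(- \frac{1019}{25}\right) = \frac{124318}{25}$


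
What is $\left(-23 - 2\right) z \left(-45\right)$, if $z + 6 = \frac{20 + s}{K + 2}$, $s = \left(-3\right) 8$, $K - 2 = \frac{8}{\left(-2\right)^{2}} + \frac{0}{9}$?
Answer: $-7500$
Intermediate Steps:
$K = 4$ ($K = 2 + \left(\frac{8}{\left(-2\right)^{2}} + \frac{0}{9}\right) = 2 + \left(\frac{8}{4} + 0 \cdot \frac{1}{9}\right) = 2 + \left(8 \cdot \frac{1}{4} + 0\right) = 2 + \left(2 + 0\right) = 2 + 2 = 4$)
$s = -24$
$z = - \frac{20}{3}$ ($z = -6 + \frac{20 - 24}{4 + 2} = -6 - \frac{4}{6} = -6 - \frac{2}{3} = - \frac{20}{3} \approx -6.6667$)
$\left(-23 - 2\right) z \left(-45\right) = \left(-23 - 2\right) \left(- \frac{20}{3}\right) \left(-45\right) = \left(-25\right) \left(- \frac{20}{3}\right) \left(-45\right) = \frac{500}{3} \left(-45\right) = -7500$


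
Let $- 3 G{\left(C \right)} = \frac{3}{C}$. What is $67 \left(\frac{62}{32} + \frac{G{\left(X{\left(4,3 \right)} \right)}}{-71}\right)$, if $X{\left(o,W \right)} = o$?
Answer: $\frac{147735}{1136} \approx 130.05$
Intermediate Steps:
$G{\left(C \right)} = - \frac{1}{C}$ ($G{\left(C \right)} = - \frac{3 \frac{1}{C}}{3} = - \frac{1}{C}$)
$67 \left(\frac{62}{32} + \frac{G{\left(X{\left(4,3 \right)} \right)}}{-71}\right) = 67 \left(\frac{62}{32} + \frac{\left(-1\right) \frac{1}{4}}{-71}\right) = 67 \left(62 \cdot \frac{1}{32} + \left(-1\right) \frac{1}{4} \left(- \frac{1}{71}\right)\right) = 67 \left(\frac{31}{16} - - \frac{1}{284}\right) = 67 \left(\frac{31}{16} + \frac{1}{284}\right) = 67 \cdot \frac{2205}{1136} = \frac{147735}{1136}$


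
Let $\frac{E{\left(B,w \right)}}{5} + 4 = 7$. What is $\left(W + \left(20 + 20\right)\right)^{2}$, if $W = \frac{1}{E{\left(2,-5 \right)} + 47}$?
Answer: $\frac{6155361}{3844} \approx 1601.3$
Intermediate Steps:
$E{\left(B,w \right)} = 15$ ($E{\left(B,w \right)} = -20 + 5 \cdot 7 = -20 + 35 = 15$)
$W = \frac{1}{62}$ ($W = \frac{1}{15 + 47} = \frac{1}{62} \approx 0.016129$)
$\left(W + \left(20 + 20\right)\right)^{2} = \left(\frac{1}{62} + \left(20 + 20\right)\right)^{2} = \left(\frac{1}{62} + 40\right)^{2} = \left(\frac{2481}{62}\right)^{2} = \frac{6155361}{3844}$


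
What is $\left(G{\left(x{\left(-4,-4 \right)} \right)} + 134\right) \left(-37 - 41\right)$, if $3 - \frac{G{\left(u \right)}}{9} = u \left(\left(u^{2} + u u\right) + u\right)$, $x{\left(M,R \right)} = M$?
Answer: $-91182$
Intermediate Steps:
$G{\left(u \right)} = 27 - 9 u \left(u + 2 u^{2}\right)$ ($G{\left(u \right)} = 27 - 9 u \left(\left(u^{2} + u u\right) + u\right) = 27 - 9 u \left(\left(u^{2} + u^{2}\right) + u\right) = 27 - 9 u \left(2 u^{2} + u\right) = 27 - 9 u \left(u + 2 u^{2}\right)$)
$\left(G{\left(x{\left(-4,-4 \right)} \right)} + 134\right) \left(-37 - 41\right) = \left(\left(27 - 18 \left(-4\right)^{3} - 9 \left(-4\right)^{2}\right) + 134\right) \left(-37 - 41\right) = \left(\left(27 - -1152 - 144\right) + 134\right) \left(-78\right) = \left(\left(27 + 1152 - 144\right) + 134\right) \left(-78\right) = \left(1035 + 134\right) \left(-78\right) = 1169 \left(-78\right) = -91182$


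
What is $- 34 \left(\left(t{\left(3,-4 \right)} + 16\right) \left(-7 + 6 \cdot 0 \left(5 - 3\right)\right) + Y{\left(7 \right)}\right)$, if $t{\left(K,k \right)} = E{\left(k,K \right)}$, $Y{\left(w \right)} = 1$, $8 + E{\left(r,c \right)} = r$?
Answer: $918$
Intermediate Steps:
$E{\left(r,c \right)} = -8 + r$
$t{\left(K,k \right)} = -8 + k$
$- 34 \left(\left(t{\left(3,-4 \right)} + 16\right) \left(-7 + 6 \cdot 0 \left(5 - 3\right)\right) + Y{\left(7 \right)}\right) = - 34 \left(\left(\left(-8 - 4\right) + 16\right) \left(-7 + 6 \cdot 0 \left(5 - 3\right)\right) + 1\right) = - 34 \left(\left(-12 + 16\right) \left(-7 + 0 \cdot 2\right) + 1\right) = - 34 \left(4 \left(-7 + 0\right) + 1\right) = - 34 \left(4 \left(-7\right) + 1\right) = - 34 \left(-28 + 1\right) = \left(-34\right) \left(-27\right) = 918$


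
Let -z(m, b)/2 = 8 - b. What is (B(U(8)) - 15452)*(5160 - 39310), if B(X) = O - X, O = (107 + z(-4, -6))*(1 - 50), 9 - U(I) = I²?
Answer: 658002200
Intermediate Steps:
z(m, b) = -16 + 2*b (z(m, b) = -2*(8 - b) = -16 + 2*b)
U(I) = 9 - I²
O = -3871 (O = (107 + (-16 + 2*(-6)))*(1 - 50) = (107 + (-16 - 12))*(-49) = (107 - 28)*(-49) = 79*(-49) = -3871)
B(X) = -3871 - X
(B(U(8)) - 15452)*(5160 - 39310) = ((-3871 - (9 - 1*8²)) - 15452)*(5160 - 39310) = ((-3871 - (9 - 1*64)) - 15452)*(-34150) = ((-3871 - (9 - 64)) - 15452)*(-34150) = ((-3871 - 1*(-55)) - 15452)*(-34150) = ((-3871 + 55) - 15452)*(-34150) = (-3816 - 15452)*(-34150) = -19268*(-34150) = 658002200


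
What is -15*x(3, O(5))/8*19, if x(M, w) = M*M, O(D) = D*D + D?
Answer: -2565/8 ≈ -320.63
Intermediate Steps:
O(D) = D + D**2 (O(D) = D**2 + D = D + D**2)
x(M, w) = M**2
-15*x(3, O(5))/8*19 = -15*3**2/8*19 = -135/8*19 = -2565/8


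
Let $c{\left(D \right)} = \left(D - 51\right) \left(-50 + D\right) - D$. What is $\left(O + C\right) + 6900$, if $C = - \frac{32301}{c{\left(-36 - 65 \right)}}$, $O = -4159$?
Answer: $\frac{63155972}{23053} \approx 2739.6$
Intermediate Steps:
$c{\left(D \right)} = - D + \left(-51 + D\right) \left(-50 + D\right)$ ($c{\left(D \right)} = \left(-51 + D\right) \left(-50 + D\right) - D = - D + \left(-51 + D\right) \left(-50 + D\right)$)
$C = - \frac{32301}{23053}$ ($C = - \frac{32301}{2550 + \left(-36 - 65\right)^{2} - 102 \left(-36 - 65\right)} = - \frac{32301}{2550 + \left(-101\right)^{2} - -10302} = - \frac{32301}{2550 + 10201 + 10302} = - \frac{32301}{23053} \approx -1.4012$)
$\left(O + C\right) + 6900 = \left(-4159 - \frac{32301}{23053}\right) + 6900 = - \frac{95909728}{23053} + 6900 = \frac{63155972}{23053}$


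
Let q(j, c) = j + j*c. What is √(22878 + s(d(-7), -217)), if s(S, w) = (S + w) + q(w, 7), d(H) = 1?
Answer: √20926 ≈ 144.66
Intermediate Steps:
q(j, c) = j + c*j
s(S, w) = S + 9*w (s(S, w) = (S + w) + w*(1 + 7) = (S + w) + w*8 = (S + w) + 8*w = S + 9*w)
√(22878 + s(d(-7), -217)) = √(22878 + (1 + 9*(-217))) = √(22878 + (1 - 1953)) = √(22878 - 1952) = √20926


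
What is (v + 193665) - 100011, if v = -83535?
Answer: 10119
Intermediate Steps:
(v + 193665) - 100011 = (-83535 + 193665) - 100011 = 110130 - 100011 = 10119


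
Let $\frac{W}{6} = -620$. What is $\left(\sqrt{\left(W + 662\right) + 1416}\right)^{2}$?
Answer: $-1642$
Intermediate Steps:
$W = -3720$ ($W = 6 \left(-620\right) = -3720$)
$\left(\sqrt{\left(W + 662\right) + 1416}\right)^{2} = \left(\sqrt{\left(-3720 + 662\right) + 1416}\right)^{2} = \left(\sqrt{-3058 + 1416}\right)^{2} = \left(\sqrt{-1642}\right)^{2} = \left(i \sqrt{1642}\right)^{2} = -1642$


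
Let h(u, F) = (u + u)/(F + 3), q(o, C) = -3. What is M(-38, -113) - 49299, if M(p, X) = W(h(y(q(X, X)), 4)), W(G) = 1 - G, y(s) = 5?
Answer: -345096/7 ≈ -49299.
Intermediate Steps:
h(u, F) = 2*u/(3 + F) (h(u, F) = (2*u)/(3 + F) = 2*u/(3 + F))
M(p, X) = -3/7 (M(p, X) = 1 - 2*5/(3 + 4) = 1 - 2*5/7 = 1 - 1*10/7 = 1 - 10/7 = -3/7)
M(-38, -113) - 49299 = -3/7 - 49299 = -345096/7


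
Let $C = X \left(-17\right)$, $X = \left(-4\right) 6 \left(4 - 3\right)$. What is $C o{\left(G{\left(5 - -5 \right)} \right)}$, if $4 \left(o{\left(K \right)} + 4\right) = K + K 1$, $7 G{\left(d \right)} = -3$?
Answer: $- \frac{12036}{7} \approx -1719.4$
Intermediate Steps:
$G{\left(d \right)} = - \frac{3}{7}$ ($G{\left(d \right)} = \frac{1}{7} \left(-3\right) = - \frac{3}{7}$)
$X = -24$ ($X = \left(-24\right) 1 = -24$)
$o{\left(K \right)} = -4 + \frac{K}{2}$ ($o{\left(K \right)} = -4 + \frac{K + K 1}{4} = -4 + \frac{K + K}{4} = -4 + \frac{2 K}{4} = -4 + \frac{K}{2}$)
$C = 408$ ($C = \left(-24\right) \left(-17\right) = 408$)
$C o{\left(G{\left(5 - -5 \right)} \right)} = 408 \left(-4 + \frac{1}{2} \left(- \frac{3}{7}\right)\right) = 408 \left(-4 - \frac{3}{14}\right) = 408 \left(- \frac{59}{14}\right) = - \frac{12036}{7}$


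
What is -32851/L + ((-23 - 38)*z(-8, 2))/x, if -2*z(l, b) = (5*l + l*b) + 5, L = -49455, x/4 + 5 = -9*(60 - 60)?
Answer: 4433387/56520 ≈ 78.439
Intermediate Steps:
x = -20 (x = -20 + 4*(-9*(60 - 60)) = -20 + 4*(-9*0) = -20 + 4*0 = -20 + 0 = -20)
z(l, b) = -5/2 - 5*l/2 - b*l/2 (z(l, b) = -((5*l + l*b) + 5)/2 = -((5*l + b*l) + 5)/2 = -(5 + 5*l + b*l)/2 = -5/2 - 5*l/2 - b*l/2)
-32851/L + ((-23 - 38)*z(-8, 2))/x = -32851/(-49455) + ((-23 - 38)*(-5/2 - 5/2*(-8) - 1/2*2*(-8)))/(-20) = -32851*(-1/49455) - 61*(-5/2 + 20 + 8)*(-1/20) = 4693/7065 - 61*51/2*(-1/20) = 4693/7065 - 3111/2*(-1/20) = 4693/7065 + 3111/40 = 4433387/56520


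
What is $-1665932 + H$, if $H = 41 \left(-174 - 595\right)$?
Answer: $-1697461$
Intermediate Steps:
$H = -31529$ ($H = 41 \left(-769\right) = -31529$)
$-1665932 + H = -1665932 - 31529 = -1697461$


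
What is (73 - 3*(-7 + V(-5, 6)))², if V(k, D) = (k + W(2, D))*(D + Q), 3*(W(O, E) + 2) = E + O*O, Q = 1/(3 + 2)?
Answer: 657721/25 ≈ 26309.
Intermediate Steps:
Q = ⅕ (Q = 1/5 = ⅕ ≈ 0.20000)
W(O, E) = -2 + E/3 + O²/3 (W(O, E) = -2 + (E + O*O)/3 = -2 + (E + O²)/3 = -2 + (E/3 + O²/3) = -2 + E/3 + O²/3)
V(k, D) = (⅕ + D)*(-⅔ + k + D/3) (V(k, D) = (k + (-2 + D/3 + (⅓)*2²))*(D + ⅕) = (k + (-2 + D/3 + (⅓)*4))*(⅕ + D) = (k + (-2 + D/3 + 4/3))*(⅕ + D) = (k + (-⅔ + D/3))*(⅕ + D) = (-⅔ + k + D/3)*(⅕ + D) = (⅕ + D)*(-⅔ + k + D/3))
(73 - 3*(-7 + V(-5, 6)))² = (73 - 3*(-7 + (-2/15 + (⅕)*(-5) + (1/15)*6 + 6*(-5) + (⅓)*6*(-2 + 6))))² = (73 - 3*(-7 + (-2/15 - 1 + ⅖ - 30 + (⅓)*6*4)))² = (73 - 3*(-7 + (-2/15 - 1 + ⅖ - 30 + 8)))² = (73 - 3*(-7 - 341/15))² = (73 - 3*(-446/15))² = (73 + 446/5)² = (811/5)² = 657721/25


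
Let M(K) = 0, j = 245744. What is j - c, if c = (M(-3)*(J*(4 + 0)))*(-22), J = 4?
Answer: 245744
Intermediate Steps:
c = 0 (c = (0*(4*(4 + 0)))*(-22) = (0*(4*4))*(-22) = (0*16)*(-22) = 0*(-22) = 0)
j - c = 245744 - 1*0 = 245744 + 0 = 245744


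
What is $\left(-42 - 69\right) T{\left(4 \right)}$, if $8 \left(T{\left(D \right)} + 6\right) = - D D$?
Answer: $888$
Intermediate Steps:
$T{\left(D \right)} = -6 - \frac{D^{2}}{8}$ ($T{\left(D \right)} = -6 + \frac{\left(-1\right) D D}{8} = -6 + \frac{\left(-1\right) D^{2}}{8} = -6 - \frac{D^{2}}{8}$)
$\left(-42 - 69\right) T{\left(4 \right)} = \left(-42 - 69\right) \left(-6 - \frac{4^{2}}{8}\right) = - 111 \left(-6 - 2\right) = \left(-111\right) \left(-8\right) = 888$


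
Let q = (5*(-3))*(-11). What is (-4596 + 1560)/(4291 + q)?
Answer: -759/1114 ≈ -0.68133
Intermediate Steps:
q = 165 (q = -15*(-11) = 165)
(-4596 + 1560)/(4291 + q) = (-4596 + 1560)/(4291 + 165) = -3036/4456 = -3036*1/4456 = -759/1114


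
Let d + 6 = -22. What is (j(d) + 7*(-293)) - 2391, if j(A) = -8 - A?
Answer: -4422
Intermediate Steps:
d = -28 (d = -6 - 22 = -28)
(j(d) + 7*(-293)) - 2391 = ((-8 - 1*(-28)) + 7*(-293)) - 2391 = ((-8 + 28) - 2051) - 2391 = (20 - 2051) - 2391 = -2031 - 2391 = -4422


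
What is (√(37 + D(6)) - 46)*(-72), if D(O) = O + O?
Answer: 2808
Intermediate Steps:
D(O) = 2*O
(√(37 + D(6)) - 46)*(-72) = (√(37 + 2*6) - 46)*(-72) = (√(37 + 12) - 46)*(-72) = (√49 - 46)*(-72) = (7 - 46)*(-72) = -39*(-72) = 2808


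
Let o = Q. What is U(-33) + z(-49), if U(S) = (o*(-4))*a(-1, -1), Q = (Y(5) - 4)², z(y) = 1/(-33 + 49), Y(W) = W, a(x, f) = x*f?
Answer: -63/16 ≈ -3.9375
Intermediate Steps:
a(x, f) = f*x
z(y) = 1/16
Q = 1 (Q = (5 - 4)² = 1² = 1)
o = 1
U(S) = -4 (U(S) = (1*(-4))*(-1*(-1)) = -4*1 = -4)
U(-33) + z(-49) = -4 + 1/16 = -63/16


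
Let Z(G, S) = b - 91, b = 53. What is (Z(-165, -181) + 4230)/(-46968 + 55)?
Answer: -4192/46913 ≈ -0.089357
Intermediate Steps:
Z(G, S) = -38 (Z(G, S) = 53 - 91 = -38)
(Z(-165, -181) + 4230)/(-46968 + 55) = (-38 + 4230)/(-46968 + 55) = 4192/(-46913) = 4192*(-1/46913) = -4192/46913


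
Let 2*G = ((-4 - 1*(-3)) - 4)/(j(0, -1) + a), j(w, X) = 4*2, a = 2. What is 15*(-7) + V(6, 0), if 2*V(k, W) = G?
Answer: -841/8 ≈ -105.13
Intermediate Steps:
j(w, X) = 8
G = -¼ (G = (((-4 - 1*(-3)) - 4)/(8 + 2))/2 = (((-4 + 3) - 4)/10)/2 = ((-1 - 4)*(⅒))/2 = (-5*⅒)/2 = (½)*(-½) = -¼ ≈ -0.25000)
V(k, W) = -⅛ (V(k, W) = (½)*(-¼) = -⅛)
15*(-7) + V(6, 0) = 15*(-7) - ⅛ = -105 - ⅛ = -841/8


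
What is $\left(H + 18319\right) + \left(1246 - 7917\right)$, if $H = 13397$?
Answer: $25045$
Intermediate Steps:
$\left(H + 18319\right) + \left(1246 - 7917\right) = \left(13397 + 18319\right) + \left(1246 - 7917\right) = 31716 - 6671 = 25045$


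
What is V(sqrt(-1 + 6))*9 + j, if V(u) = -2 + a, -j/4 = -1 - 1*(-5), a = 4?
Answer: 2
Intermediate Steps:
j = -16 (j = -4*(-1 - 1*(-5)) = -4*(-1 + 5) = -4*4 = -16)
V(u) = 2 (V(u) = -2 + 4 = 2)
V(sqrt(-1 + 6))*9 + j = 2*9 - 16 = 18 - 16 = 2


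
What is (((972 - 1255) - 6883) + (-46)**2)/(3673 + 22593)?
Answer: -2525/13133 ≈ -0.19226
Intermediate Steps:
(((972 - 1255) - 6883) + (-46)**2)/(3673 + 22593) = ((-283 - 6883) + 2116)/26266 = (-7166 + 2116)*(1/26266) = -5050*1/26266 = -2525/13133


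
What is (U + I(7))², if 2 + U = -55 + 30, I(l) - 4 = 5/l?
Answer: 24336/49 ≈ 496.65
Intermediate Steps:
I(l) = 4 + 5/l
U = -27 (U = -2 + (-55 + 30) = -2 - 25 = -27)
(U + I(7))² = (-27 + (4 + 5/7))² = (-27 + 33/7)² = (-156/7)² = 24336/49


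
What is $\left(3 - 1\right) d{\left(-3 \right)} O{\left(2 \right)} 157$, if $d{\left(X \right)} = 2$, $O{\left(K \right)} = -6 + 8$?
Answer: $1256$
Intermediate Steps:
$O{\left(K \right)} = 2$
$\left(3 - 1\right) d{\left(-3 \right)} O{\left(2 \right)} 157 = \left(3 - 1\right) 2 \cdot 2 \cdot 157 = 2 \cdot 2 \cdot 2 \cdot 157 = 4 \cdot 2 \cdot 157 = 8 \cdot 157 = 1256$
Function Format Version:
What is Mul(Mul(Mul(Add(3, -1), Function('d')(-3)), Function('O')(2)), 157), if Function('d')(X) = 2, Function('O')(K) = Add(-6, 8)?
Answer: 1256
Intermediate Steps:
Function('O')(K) = 2
Mul(Mul(Mul(Add(3, -1), Function('d')(-3)), Function('O')(2)), 157) = Mul(Mul(Mul(Add(3, -1), 2), 2), 157) = Mul(Mul(Mul(2, 2), 2), 157) = Mul(Mul(4, 2), 157) = Mul(8, 157) = 1256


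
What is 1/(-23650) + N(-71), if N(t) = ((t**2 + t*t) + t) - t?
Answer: 238439299/23650 ≈ 10082.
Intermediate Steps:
N(t) = 2*t**2 (N(t) = ((t**2 + t**2) + t) - t = (2*t**2 + t) - t = (t + 2*t**2) - t = 2*t**2)
1/(-23650) + N(-71) = 1/(-23650) + 2*(-71)**2 = -1/23650 + 2*5041 = -1/23650 + 10082 = 238439299/23650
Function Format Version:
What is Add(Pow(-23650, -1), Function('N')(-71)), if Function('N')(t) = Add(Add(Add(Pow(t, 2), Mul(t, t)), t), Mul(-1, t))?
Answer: Rational(238439299, 23650) ≈ 10082.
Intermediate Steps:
Function('N')(t) = Mul(2, Pow(t, 2)) (Function('N')(t) = Add(Add(Add(Pow(t, 2), Pow(t, 2)), t), Mul(-1, t)) = Add(Add(Mul(2, Pow(t, 2)), t), Mul(-1, t)) = Add(Add(t, Mul(2, Pow(t, 2))), Mul(-1, t)) = Mul(2, Pow(t, 2)))
Add(Pow(-23650, -1), Function('N')(-71)) = Add(Pow(-23650, -1), Mul(2, Pow(-71, 2))) = Add(Rational(-1, 23650), Mul(2, 5041)) = Add(Rational(-1, 23650), 10082) = Rational(238439299, 23650)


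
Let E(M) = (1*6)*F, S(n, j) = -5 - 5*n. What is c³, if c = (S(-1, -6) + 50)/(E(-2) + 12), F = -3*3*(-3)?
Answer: 15625/658503 ≈ 0.023728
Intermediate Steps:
F = 27 (F = -9*(-3) = 27)
E(M) = 162 (E(M) = (1*6)*27 = 6*27 = 162)
c = 25/87 (c = ((-5 - 5*(-1)) + 50)/(162 + 12) = ((-5 + 5) + 50)/174 = (0 + 50)*(1/174) = 50*(1/174) = 25/87 ≈ 0.28736)
c³ = (25/87)³ = 15625/658503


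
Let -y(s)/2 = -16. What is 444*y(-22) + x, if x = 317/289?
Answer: 4106429/289 ≈ 14209.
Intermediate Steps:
y(s) = 32 (y(s) = -2*(-16) = 32)
x = 317/289 (x = 317*(1/289) = 317/289 ≈ 1.0969)
444*y(-22) + x = 444*32 + 317/289 = 14208 + 317/289 = 4106429/289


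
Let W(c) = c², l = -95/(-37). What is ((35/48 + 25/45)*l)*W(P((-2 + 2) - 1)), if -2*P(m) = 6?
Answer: 475/16 ≈ 29.688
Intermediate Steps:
P(m) = -3 (P(m) = -½*6 = -3)
l = 95/37 (l = -95*(-1/37) = 95/37 ≈ 2.5676)
((35/48 + 25/45)*l)*W(P((-2 + 2) - 1)) = ((35/48 + 25/45)*(95/37))*(-3)² = ((35*(1/48) + 25*(1/45))*(95/37))*9 = ((35/48 + 5/9)*(95/37))*9 = ((185/144)*(95/37))*9 = (475/144)*9 = 475/16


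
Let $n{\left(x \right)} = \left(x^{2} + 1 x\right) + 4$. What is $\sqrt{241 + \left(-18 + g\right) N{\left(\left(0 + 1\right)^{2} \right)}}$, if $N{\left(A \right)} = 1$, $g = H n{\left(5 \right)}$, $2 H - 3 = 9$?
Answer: $\sqrt{427} \approx 20.664$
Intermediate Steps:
$H = 6$ ($H = \frac{3}{2} + \frac{1}{2} \cdot 9 = \frac{3}{2} + \frac{9}{2} = 6$)
$n{\left(x \right)} = 4 + x + x^{2}$ ($n{\left(x \right)} = \left(x^{2} + x\right) + 4 = \left(x + x^{2}\right) + 4 = 4 + x + x^{2}$)
$g = 204$ ($g = 6 \left(4 + 5 + 5^{2}\right) = 6 \left(4 + 5 + 25\right) = 6 \cdot 34 = 204$)
$\sqrt{241 + \left(-18 + g\right) N{\left(\left(0 + 1\right)^{2} \right)}} = \sqrt{241 + \left(-18 + 204\right) 1} = \sqrt{241 + 186 \cdot 1} = \sqrt{241 + 186} = \sqrt{427}$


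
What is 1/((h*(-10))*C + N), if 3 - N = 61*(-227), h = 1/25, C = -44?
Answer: 5/69338 ≈ 7.2111e-5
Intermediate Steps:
h = 1/25 ≈ 0.040000
N = 13850 (N = 3 - 61*(-227) = 3 - 1*(-13847) = 3 + 13847 = 13850)
1/((h*(-10))*C + N) = 1/(((1/25)*(-10))*(-44) + 13850) = 1/(-⅖*(-44) + 13850) = 1/(88/5 + 13850) = 1/(69338/5) = 5/69338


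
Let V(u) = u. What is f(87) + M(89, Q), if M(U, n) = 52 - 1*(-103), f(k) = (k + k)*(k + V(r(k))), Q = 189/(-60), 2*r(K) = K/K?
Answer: 15380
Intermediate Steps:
r(K) = 1/2 (r(K) = (K/K)/2 = (1/2)*1 = 1/2)
Q = -63/20 (Q = 189*(-1/60) = -63/20 ≈ -3.1500)
f(k) = 2*k*(1/2 + k) (f(k) = (k + k)*(k + 1/2) = (2*k)*(1/2 + k) = 2*k*(1/2 + k))
M(U, n) = 155 (M(U, n) = 52 + 103 = 155)
f(87) + M(89, Q) = 87*(1 + 2*87) + 155 = 87*(1 + 174) + 155 = 87*175 + 155 = 15225 + 155 = 15380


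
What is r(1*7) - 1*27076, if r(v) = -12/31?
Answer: -839368/31 ≈ -27076.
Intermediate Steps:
r(v) = -12/31 (r(v) = -12*1/31 = -12/31)
r(1*7) - 1*27076 = -12/31 - 1*27076 = -12/31 - 27076 = -839368/31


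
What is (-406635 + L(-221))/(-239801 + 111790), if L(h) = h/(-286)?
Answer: 8945953/2816242 ≈ 3.1766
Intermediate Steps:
L(h) = -h/286 (L(h) = h*(-1/286) = -h/286)
(-406635 + L(-221))/(-239801 + 111790) = (-406635 - 1/286*(-221))/(-239801 + 111790) = (-406635 + 17/22)/(-128011) = -8945953/22*(-1/128011) = 8945953/2816242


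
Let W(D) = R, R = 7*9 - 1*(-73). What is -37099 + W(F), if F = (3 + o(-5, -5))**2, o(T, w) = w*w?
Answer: -36963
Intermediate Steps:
o(T, w) = w**2
F = 784 (F = (3 + (-5)**2)**2 = (3 + 25)**2 = 28**2 = 784)
R = 136 (R = 63 + 73 = 136)
W(D) = 136
-37099 + W(F) = -37099 + 136 = -36963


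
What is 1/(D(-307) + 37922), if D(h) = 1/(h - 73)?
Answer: 380/14410359 ≈ 2.6370e-5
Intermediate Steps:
D(h) = 1/(-73 + h)
1/(D(-307) + 37922) = 1/(1/(-73 - 307) + 37922) = 1/(1/(-380) + 37922) = 1/(-1/380 + 37922) = 1/(14410359/380) = 380/14410359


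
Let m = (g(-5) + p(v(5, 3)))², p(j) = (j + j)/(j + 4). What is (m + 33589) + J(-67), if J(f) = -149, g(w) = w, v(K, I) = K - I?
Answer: 301129/9 ≈ 33459.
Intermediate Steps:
p(j) = 2*j/(4 + j) (p(j) = (2*j)/(4 + j) = 2*j/(4 + j))
m = 169/9 (m = (-5 + 2*(5 - 1*3)/(4 + (5 - 1*3)))² = (-5 + 2*(5 - 3)/(4 + (5 - 3)))² = (-5 + 2*2/(4 + 2))² = (-5 + 2*2/6)² = (-5 + 2*2*(⅙))² = (-5 + ⅔)² = (-13/3)² = 169/9 ≈ 18.778)
(m + 33589) + J(-67) = (169/9 + 33589) - 149 = 302470/9 - 149 = 301129/9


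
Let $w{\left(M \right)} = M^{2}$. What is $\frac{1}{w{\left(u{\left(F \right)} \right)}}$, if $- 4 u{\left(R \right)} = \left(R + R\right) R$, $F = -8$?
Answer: $\frac{1}{1024} \approx 0.00097656$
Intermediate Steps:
$u{\left(R \right)} = - \frac{R^{2}}{2}$ ($u{\left(R \right)} = - \frac{\left(R + R\right) R}{4} = - \frac{2 R R}{4} = - \frac{2 R^{2}}{4} = - \frac{R^{2}}{2}$)
$\frac{1}{w{\left(u{\left(F \right)} \right)}} = \frac{1}{\left(- \frac{\left(-8\right)^{2}}{2}\right)^{2}} = \frac{1}{\left(\left(- \frac{1}{2}\right) 64\right)^{2}} = \frac{1}{\left(-32\right)^{2}} = \frac{1}{1024}$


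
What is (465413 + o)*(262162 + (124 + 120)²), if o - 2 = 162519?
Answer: 202005111932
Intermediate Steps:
o = 162521 (o = 2 + 162519 = 162521)
(465413 + o)*(262162 + (124 + 120)²) = (465413 + 162521)*(262162 + (124 + 120)²) = 627934*(262162 + 244²) = 627934*(262162 + 59536) = 627934*321698 = 202005111932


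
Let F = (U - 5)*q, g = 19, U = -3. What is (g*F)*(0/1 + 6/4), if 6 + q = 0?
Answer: 1368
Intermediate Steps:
q = -6 (q = -6 + 0 = -6)
F = 48 (F = (-3 - 5)*(-6) = -8*(-6) = 48)
(g*F)*(0/1 + 6/4) = (19*48)*(0/1 + 6/4) = 912*(0*1 + 6*(¼)) = 912*(0 + 3/2) = 912*(3/2) = 1368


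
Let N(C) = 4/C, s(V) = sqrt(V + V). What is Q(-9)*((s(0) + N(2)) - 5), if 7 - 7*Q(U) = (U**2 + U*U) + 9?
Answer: 492/7 ≈ 70.286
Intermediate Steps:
Q(U) = -2/7 - 2*U**2/7 (Q(U) = 1 - ((U**2 + U*U) + 9)/7 = 1 - ((U**2 + U**2) + 9)/7 = 1 - (2*U**2 + 9)/7 = 1 - (9 + 2*U**2)/7 = 1 + (-9/7 - 2*U**2/7) = -2/7 - 2*U**2/7)
s(V) = sqrt(2)*sqrt(V) (s(V) = sqrt(2*V) = sqrt(2)*sqrt(V))
Q(-9)*((s(0) + N(2)) - 5) = (-2/7 - 2/7*(-9)**2)*((sqrt(2)*sqrt(0) + 4/2) - 5) = (-2/7 - 2/7*81)*((sqrt(2)*0 + 4*(1/2)) - 5) = (-2/7 - 162/7)*((0 + 2) - 5) = -164*(2 - 5)/7 = -164/7*(-3) = 492/7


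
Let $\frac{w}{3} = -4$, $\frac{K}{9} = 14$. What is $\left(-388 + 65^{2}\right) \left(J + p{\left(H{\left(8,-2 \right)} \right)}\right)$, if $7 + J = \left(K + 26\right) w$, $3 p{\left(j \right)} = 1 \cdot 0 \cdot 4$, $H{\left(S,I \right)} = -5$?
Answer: $-7025547$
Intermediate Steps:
$K = 126$ ($K = 9 \cdot 14 = 126$)
$w = -12$ ($w = 3 \left(-4\right) = -12$)
$p{\left(j \right)} = 0$ ($p{\left(j \right)} = \frac{1 \cdot 0 \cdot 4}{3} = \frac{0 \cdot 4}{3} = \frac{1}{3} \cdot 0 = 0$)
$J = -1831$ ($J = -7 + \left(126 + 26\right) \left(-12\right) = -7 + 152 \left(-12\right) = -7 - 1824 = -1831$)
$\left(-388 + 65^{2}\right) \left(J + p{\left(H{\left(8,-2 \right)} \right)}\right) = \left(-388 + 65^{2}\right) \left(-1831 + 0\right) = \left(-388 + 4225\right) \left(-1831\right) = 3837 \left(-1831\right) = -7025547$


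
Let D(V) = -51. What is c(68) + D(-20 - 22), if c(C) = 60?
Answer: 9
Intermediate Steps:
c(68) + D(-20 - 22) = 60 - 51 = 9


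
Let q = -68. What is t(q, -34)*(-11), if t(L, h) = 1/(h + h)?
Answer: 11/68 ≈ 0.16176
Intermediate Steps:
t(L, h) = 1/(2*h)
t(q, -34)*(-11) = ((½)/(-34))*(-11) = ((½)*(-1/34))*(-11) = -1/68*(-11) = 11/68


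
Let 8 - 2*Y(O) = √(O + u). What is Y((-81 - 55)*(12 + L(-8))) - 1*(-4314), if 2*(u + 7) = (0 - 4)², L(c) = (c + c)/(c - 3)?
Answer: 4318 - I*√221287/22 ≈ 4318.0 - 21.382*I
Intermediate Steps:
L(c) = 2*c/(-3 + c) (L(c) = (2*c)/(-3 + c) = 2*c/(-3 + c))
u = 1 (u = -7 + (0 - 4)²/2 = -7 + (½)*(-4)² = -7 + (½)*16 = -7 + 8 = 1)
Y(O) = 4 - √(1 + O)/2 (Y(O) = 4 - √(O + 1)/2 = 4 - √(1 + O)/2)
Y((-81 - 55)*(12 + L(-8))) - 1*(-4314) = (4 - √(1 + (-81 - 55)*(12 + 2*(-8)/(-3 - 8)))/2) - 1*(-4314) = (4 - √(1 - 136*(12 + 2*(-8)/(-11)))/2) + 4314 = (4 - √(1 - 136*(12 + 2*(-8)*(-1/11)))/2) + 4314 = (4 - √(1 - 136*(12 + 16/11))/2) + 4314 = (4 - √(1 - 136*148/11)/2) + 4314 = (4 - √(1 - 20128/11)/2) + 4314 = (4 - I*√221287/22) + 4314 = 4318 - I*√221287/22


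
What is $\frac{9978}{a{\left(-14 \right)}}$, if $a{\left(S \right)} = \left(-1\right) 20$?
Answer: $- \frac{4989}{10} \approx -498.9$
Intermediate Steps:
$a{\left(S \right)} = -20$
$\frac{9978}{a{\left(-14 \right)}} = \frac{9978}{-20} = 9978 \left(- \frac{1}{20}\right) = - \frac{4989}{10}$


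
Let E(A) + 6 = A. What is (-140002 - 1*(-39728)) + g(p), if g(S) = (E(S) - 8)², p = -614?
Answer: 294110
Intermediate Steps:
E(A) = -6 + A
g(S) = (-14 + S)² (g(S) = ((-6 + S) - 8)² = (-14 + S)²)
(-140002 - 1*(-39728)) + g(p) = (-140002 - 1*(-39728)) + (-14 - 614)² = (-140002 + 39728) + (-628)² = -100274 + 394384 = 294110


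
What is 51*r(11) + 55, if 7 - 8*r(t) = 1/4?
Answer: 3137/32 ≈ 98.031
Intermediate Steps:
r(t) = 27/32 (r(t) = 7/8 - 1/(8*4) = 7/8 - 1/8*1/4 = 7/8 - 1/32 = 27/32)
51*r(11) + 55 = 51*(27/32) + 55 = 1377/32 + 55 = 3137/32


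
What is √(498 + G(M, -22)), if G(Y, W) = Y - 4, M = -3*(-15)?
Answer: 7*√11 ≈ 23.216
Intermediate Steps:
M = 45
G(Y, W) = -4 + Y
√(498 + G(M, -22)) = √(498 + (-4 + 45)) = √(498 + 41) = √539 = 7*√11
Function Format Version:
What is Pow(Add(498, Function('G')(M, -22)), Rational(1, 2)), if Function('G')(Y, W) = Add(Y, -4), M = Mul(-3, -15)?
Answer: Mul(7, Pow(11, Rational(1, 2))) ≈ 23.216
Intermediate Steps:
M = 45
Function('G')(Y, W) = Add(-4, Y)
Pow(Add(498, Function('G')(M, -22)), Rational(1, 2)) = Pow(Add(498, Add(-4, 45)), Rational(1, 2)) = Pow(Add(498, 41), Rational(1, 2)) = Pow(539, Rational(1, 2)) = Mul(7, Pow(11, Rational(1, 2)))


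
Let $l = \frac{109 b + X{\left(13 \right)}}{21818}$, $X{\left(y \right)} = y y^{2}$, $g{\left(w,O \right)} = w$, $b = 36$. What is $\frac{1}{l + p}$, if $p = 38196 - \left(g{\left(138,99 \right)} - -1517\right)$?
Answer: $\frac{21818}{797257659} \approx 2.7366 \cdot 10^{-5}$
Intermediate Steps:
$X{\left(y \right)} = y^{3}$
$p = 36541$ ($p = 38196 - \left(138 - -1517\right) = 38196 - \left(138 + 1517\right) = 38196 - 1655 = 36541$)
$l = \frac{6121}{21818}$ ($l = \frac{109 \cdot 36 + 13^{3}}{21818} = \left(3924 + 2197\right) \frac{1}{21818} = 6121 \cdot \frac{1}{21818} = \frac{6121}{21818} \approx 0.28055$)
$\frac{1}{l + p} = \frac{1}{\frac{6121}{21818} + 36541} = \frac{1}{\frac{797257659}{21818}} = \frac{21818}{797257659}$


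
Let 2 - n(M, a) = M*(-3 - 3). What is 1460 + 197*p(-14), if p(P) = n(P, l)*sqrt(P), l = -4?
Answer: 1460 - 16154*I*sqrt(14) ≈ 1460.0 - 60443.0*I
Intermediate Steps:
n(M, a) = 2 + 6*M (n(M, a) = 2 - M*(-3 - 3) = 2 - M*(-6) = 2 - (-6)*M = 2 + 6*M)
p(P) = sqrt(P)*(2 + 6*P) (p(P) = (2 + 6*P)*sqrt(P) = sqrt(P)*(2 + 6*P))
1460 + 197*p(-14) = 1460 + 197*(sqrt(-14)*(2 + 6*(-14))) = 1460 + 197*((I*sqrt(14))*(2 - 84)) = 1460 + 197*((I*sqrt(14))*(-82)) = 1460 + 197*(-82*I*sqrt(14)) = 1460 - 16154*I*sqrt(14)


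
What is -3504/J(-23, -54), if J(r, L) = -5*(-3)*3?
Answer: -1168/15 ≈ -77.867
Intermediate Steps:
J(r, L) = 45 (J(r, L) = 15*3 = 45)
-3504/J(-23, -54) = -3504/45 = -3504*1/45 = -1168/15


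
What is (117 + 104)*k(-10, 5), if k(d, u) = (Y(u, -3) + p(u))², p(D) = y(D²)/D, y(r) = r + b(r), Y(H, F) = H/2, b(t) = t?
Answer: 138125/4 ≈ 34531.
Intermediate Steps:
Y(H, F) = H/2 (Y(H, F) = H*(½) = H/2)
y(r) = 2*r (y(r) = r + r = 2*r)
p(D) = 2*D (p(D) = (2*D²)/D = 2*D)
k(d, u) = 25*u²/4 (k(d, u) = (u/2 + 2*u)² = (5*u/2)² = 25*u²/4)
(117 + 104)*k(-10, 5) = (117 + 104)*((25/4)*5²) = 221*((25/4)*25) = 221*(625/4) = 138125/4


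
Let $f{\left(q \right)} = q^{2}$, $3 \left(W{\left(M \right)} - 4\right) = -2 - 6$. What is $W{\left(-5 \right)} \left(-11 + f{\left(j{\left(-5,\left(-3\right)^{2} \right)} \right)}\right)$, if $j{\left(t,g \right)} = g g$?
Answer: $\frac{26200}{3} \approx 8733.3$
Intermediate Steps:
$j{\left(t,g \right)} = g^{2}$
$W{\left(M \right)} = \frac{4}{3}$ ($W{\left(M \right)} = 4 + \frac{-2 - 6}{3} = 4 + \frac{1}{3} \left(-8\right) = 4 - \frac{8}{3} = \frac{4}{3}$)
$W{\left(-5 \right)} \left(-11 + f{\left(j{\left(-5,\left(-3\right)^{2} \right)} \right)}\right) = \frac{4 \left(-11 + \left(\left(\left(-3\right)^{2}\right)^{2}\right)^{2}\right)}{3} = \frac{4 \left(-11 + \left(9^{2}\right)^{2}\right)}{3} = \frac{4 \left(-11 + 81^{2}\right)}{3} = \frac{4 \left(-11 + 6561\right)}{3} = \frac{4}{3} \cdot 6550 = \frac{26200}{3}$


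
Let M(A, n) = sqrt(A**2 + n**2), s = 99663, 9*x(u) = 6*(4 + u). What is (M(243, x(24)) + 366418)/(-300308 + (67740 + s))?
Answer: -366418/132905 - sqrt(534577)/398715 ≈ -2.7588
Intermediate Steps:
x(u) = 8/3 + 2*u/3 (x(u) = (6*(4 + u))/9 = (24 + 6*u)/9 = 8/3 + 2*u/3)
(M(243, x(24)) + 366418)/(-300308 + (67740 + s)) = (sqrt(243**2 + (8/3 + (2/3)*24)**2) + 366418)/(-300308 + (67740 + 99663)) = (sqrt(59049 + (8/3 + 16)**2) + 366418)/(-300308 + 167403) = (sqrt(59049 + (56/3)**2) + 366418)/(-132905) = (sqrt(59049 + 3136/9) + 366418)*(-1/132905) = (sqrt(534577/9) + 366418)*(-1/132905) = (sqrt(534577)/3 + 366418)*(-1/132905) = (366418 + sqrt(534577)/3)*(-1/132905) = -366418/132905 - sqrt(534577)/398715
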